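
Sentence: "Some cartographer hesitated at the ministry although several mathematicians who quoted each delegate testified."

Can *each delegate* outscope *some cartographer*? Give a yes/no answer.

*each delegate* is embedded in the relative clause *who quoted each delegate*, which is itself inside the adjunct *although several mathematicians who quoted each delegate testified*.
The quantifier would have to escape first the RC and then the adjunct — two independent island violations.
Hence only narrow scope for *each delegate* (under *some cartographer*) survives.

No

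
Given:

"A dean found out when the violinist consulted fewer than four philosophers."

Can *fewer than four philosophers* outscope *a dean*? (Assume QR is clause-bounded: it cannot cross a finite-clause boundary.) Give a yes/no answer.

No

*fewer than four philosophers* sits inside the embedded question *when the violinist consulted fewer than four philosophers*.
Embedded wh-clauses are opaque for QR, so the quantifier stays inside the question.
So *fewer than four philosophers* cannot raise to a position above *a dean*.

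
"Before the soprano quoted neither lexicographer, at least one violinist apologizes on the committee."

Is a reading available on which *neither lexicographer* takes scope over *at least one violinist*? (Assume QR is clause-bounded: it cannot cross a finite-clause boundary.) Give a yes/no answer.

The DP *neither lexicographer* is contained in the adjunct clause *before the soprano quoted neither lexicographer*.
Scope out of an adjunct clause is unavailable: QR respects the adjunct-island constraint.
So the wide-scope reading for *neither lexicographer* is blocked.

No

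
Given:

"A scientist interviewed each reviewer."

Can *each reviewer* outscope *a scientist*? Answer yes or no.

*each reviewer* and *a scientist* are in the same minimal clause.
Since no island is crossed, the inverse ordering is licensed alongside surface scope.

Yes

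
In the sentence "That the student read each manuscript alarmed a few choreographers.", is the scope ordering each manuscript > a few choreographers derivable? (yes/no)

No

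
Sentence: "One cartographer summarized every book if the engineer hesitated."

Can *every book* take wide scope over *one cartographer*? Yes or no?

Neither queried DP is inside the adjunct, so the adjunct-island constraint does not apply.
Nothing blocks QR of the lower DP to a position above the higher one, so inverse scope is available.

Yes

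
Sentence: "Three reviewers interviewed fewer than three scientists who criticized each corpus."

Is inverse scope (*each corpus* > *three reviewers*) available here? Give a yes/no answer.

*each corpus* occurs within the relative clause *who criticized each corpus* modifying *fewer than three scientists*.
Quantifiers inside a relative clause are trapped there; the RC boundary blocks QR.
*each corpus* > *three reviewers* would require crossing that boundary, which is illicit.

No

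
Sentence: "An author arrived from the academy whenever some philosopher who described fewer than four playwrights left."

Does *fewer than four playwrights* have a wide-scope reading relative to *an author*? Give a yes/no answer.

No

Structurally, *fewer than four playwrights* is inside the relative clause *who described fewer than four playwrights*, which is itself inside the adjunct *whenever some philosopher who described fewer than four playwrights left*.
Even if one barrier were somehow void, the other would still block QR.
Hence only narrow scope for *fewer than four playwrights* (under *an author*) survives.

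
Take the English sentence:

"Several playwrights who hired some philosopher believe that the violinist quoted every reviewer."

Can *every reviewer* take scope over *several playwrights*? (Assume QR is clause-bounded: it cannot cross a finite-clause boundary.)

No

*every reviewer* sits inside the finite complement clause *that the violinist quoted every reviewer*.
Given the clause-boundedness assumption, QR cannot cross the finite CP into the matrix.
*every reviewer* is confined to the island and cannot take scope over *several playwrights*.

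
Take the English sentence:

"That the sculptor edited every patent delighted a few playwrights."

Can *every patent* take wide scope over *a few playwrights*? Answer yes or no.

No

*every patent* sits inside the sentential subject *that the sculptor edited every patent*.
The subject-island constraint blocks QR out of a clausal subject.
So *every patent* cannot raise to a position above *a few playwrights*.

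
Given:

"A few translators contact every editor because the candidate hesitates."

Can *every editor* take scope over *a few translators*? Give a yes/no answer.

Neither queried DP is inside the adjunct, so the adjunct-island constraint does not apply.
Ordinary QR to a clause-peripheral position gives the wide-scope LF for the lower DP.
So *every editor* > *a few translators* is among the available readings.

Yes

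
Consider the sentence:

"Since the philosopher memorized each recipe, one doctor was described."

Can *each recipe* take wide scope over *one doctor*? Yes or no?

*each recipe* sits inside the adjunct clause *since the philosopher memorized each recipe*.
Scope out of an adjunct clause is unavailable: QR respects the adjunct-island constraint.
There is no licit LF on which *each recipe* c-commands *one doctor*.

No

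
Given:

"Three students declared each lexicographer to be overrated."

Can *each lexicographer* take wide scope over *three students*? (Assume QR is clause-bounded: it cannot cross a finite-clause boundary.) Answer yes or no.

ECM infinitives lack a CP barrier, so *each lexicographer* can QR over the matrix subject *three students*.
QR within a single clause is free, so the lower quantifier may take scope over the higher one.
So *each lexicographer* > *three students* is among the available readings.

Yes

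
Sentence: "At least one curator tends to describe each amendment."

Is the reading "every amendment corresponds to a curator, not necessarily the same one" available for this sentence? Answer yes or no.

This is the *each amendment* > *at least one curator* reading.
Raising constructions are monoclausal for scope purposes; *each amendment* is not separated from *at least one curator* by any island.
No island intervenes, so both surface and inverse scope are derivable.
The sentence is scopally ambiguous between *at least one curator* > *each amendment* and *each amendment* > *at least one curator*.

Yes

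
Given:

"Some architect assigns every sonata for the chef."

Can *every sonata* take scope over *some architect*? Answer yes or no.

*some architect* and *every sonata* are co-arguments of the matrix verb, with nothing but a clause-internal boundary between them.
Ordinary QR to a clause-peripheral position gives the wide-scope LF for the lower DP.

Yes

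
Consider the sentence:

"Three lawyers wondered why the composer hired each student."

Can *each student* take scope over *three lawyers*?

No

Structurally, *each student* is inside the embedded question *why the composer hired each student*.
Embedded wh-clauses are opaque for QR, so the quantifier stays inside the question.
*each student* is confined to the island and cannot take scope over *three lawyers*.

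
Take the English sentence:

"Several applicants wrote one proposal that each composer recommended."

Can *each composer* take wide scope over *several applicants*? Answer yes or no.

No

Structurally, *each composer* is inside the relative clause *that each composer recommended* modifying *one proposal*.
The relative clause forms an island for QR, so the quantifier is confined to the head noun's restrictor.
*each composer* is confined to the island and cannot take scope over *several applicants*.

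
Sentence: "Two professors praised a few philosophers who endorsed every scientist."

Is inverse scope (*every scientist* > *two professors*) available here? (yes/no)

No

*every scientist* sits inside the relative clause *who endorsed every scientist* modifying *a few philosophers*.
Relative clauses block scope extraction: QR cannot target a position outside the modified NP.
There is no licit LF on which *every scientist* c-commands *two professors*.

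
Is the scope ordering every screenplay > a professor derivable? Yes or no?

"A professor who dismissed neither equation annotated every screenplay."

Yes

*every screenplay* sits in the matrix clause, not in the relative clause on *a professor*.
QR within a single clause is free, so the lower quantifier may take scope over the higher one.
So *every screenplay* > *a professor* is among the available readings.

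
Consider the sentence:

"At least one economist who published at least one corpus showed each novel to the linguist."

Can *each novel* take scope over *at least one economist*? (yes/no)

The relative clause *who published at least one corpus* modifies *at least one economist*, but *each novel* is not inside that relative clause — it is an argument of the matrix verb.
Clause-internal QR can adjoin the lower DP above the subject, yielding the inverse reading.

Yes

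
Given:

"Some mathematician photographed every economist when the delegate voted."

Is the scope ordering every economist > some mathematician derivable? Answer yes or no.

Neither queried DP is inside the adjunct, so the adjunct-island constraint does not apply.
With no island boundary between them, the object can take inverse scope over the subject via ordinary QR within the clause.

Yes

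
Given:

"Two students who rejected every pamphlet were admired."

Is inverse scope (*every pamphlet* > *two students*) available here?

No

The target quantifier *every pamphlet* is part of the relative clause *who rejected every pamphlet*.
The relative clause forms an island for QR, so the quantifier is confined to the head noun's restrictor.
So *every pamphlet* cannot raise to a position above *two students*.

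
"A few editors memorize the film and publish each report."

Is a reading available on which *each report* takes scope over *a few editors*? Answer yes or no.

Structurally, *each report* is inside one conjunct of the coordinate structure (*publish each report*).
A quantifier cannot raise out of one conjunct of a coordination across the whole coordinate structure — the CSC applies to QR.
So the wide-scope reading for *each report* is blocked.

No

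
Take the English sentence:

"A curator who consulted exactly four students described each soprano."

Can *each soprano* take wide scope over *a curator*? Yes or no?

Yes

Although the sentence contains a relative clause (*who consulted exactly four students*), *each soprano* is outside it, in the matrix VP.
QR within a single clause is free, so the lower quantifier may take scope over the higher one.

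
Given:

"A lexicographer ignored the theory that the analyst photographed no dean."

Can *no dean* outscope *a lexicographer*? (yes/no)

No

The target quantifier *no dean* is part of the complex NP *the theory that the analyst photographed no dean*.
The complex NP is opaque for QR — the quantifier is frozen inside the noun's complement.
*no dean* > *a lexicographer* would require crossing that boundary, which is illicit.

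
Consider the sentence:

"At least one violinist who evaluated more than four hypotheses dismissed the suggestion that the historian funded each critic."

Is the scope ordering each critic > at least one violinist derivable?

No

*each critic* occurs within the complex NP *the suggestion that the historian funded each critic*.
The complex NP is opaque for QR — the quantifier is frozen inside the noun's complement.
So *each critic* cannot raise high enough to outscope *at least one violinist*; only the surface ordering *at least one violinist* > *each critic* is available.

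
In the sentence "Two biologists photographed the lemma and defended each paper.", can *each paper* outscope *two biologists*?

No

The DP *each paper* is contained in one conjunct of the coordinate structure (*defended each paper*).
Asymmetric QR out of one conjunct violates the Coordinate Structure Constraint.
The inverse ordering *each paper* > *two biologists* is therefore underivable.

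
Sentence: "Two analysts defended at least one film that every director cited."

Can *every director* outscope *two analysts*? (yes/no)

No

The target quantifier *every director* is part of the relative clause *that every director cited* modifying *at least one film*.
QR out of a relative clause is ruled out by the relative-clause island constraint.
So the wide-scope reading for *every director* is blocked.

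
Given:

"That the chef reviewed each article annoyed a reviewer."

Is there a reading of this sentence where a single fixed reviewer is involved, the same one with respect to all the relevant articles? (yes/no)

Yes

The described interpretation is the *a reviewer* > *each article* scoping.
Nothing needs to raise out of an island for *a reviewer* > *each article*: *a reviewer* takes scope from its matrix position over the clause containing *each article*.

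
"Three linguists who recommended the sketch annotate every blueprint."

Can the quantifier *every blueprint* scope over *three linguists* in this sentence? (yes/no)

Yes

*every blueprint* is a matrix argument; only *three linguists* is modified by the relative clause *who recommended the sketch*, so the RC island is irrelevant to the target quantifier.
Nothing blocks QR of the lower DP to a position above the higher one, so inverse scope is available.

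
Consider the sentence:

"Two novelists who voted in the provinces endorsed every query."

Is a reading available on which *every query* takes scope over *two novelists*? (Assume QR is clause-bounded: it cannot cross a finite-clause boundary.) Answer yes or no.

Yes

The relative clause *who voted in the provinces* modifies *two novelists*, but *every query* is not inside that relative clause — it is an argument of the matrix verb.
With no island boundary between them, the object can take inverse scope over the subject via ordinary QR within the clause.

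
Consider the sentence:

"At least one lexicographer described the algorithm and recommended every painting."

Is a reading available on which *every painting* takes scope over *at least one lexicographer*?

No

*every painting* is embedded in one conjunct of the coordinate structure (*recommended every painting*).
Asymmetric QR out of one conjunct violates the Coordinate Structure Constraint.
So *every painting* cannot raise to a position above *at least one lexicographer*.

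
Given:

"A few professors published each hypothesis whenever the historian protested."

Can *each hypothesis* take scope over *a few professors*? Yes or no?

Yes

Neither queried DP is inside the adjunct, so the adjunct-island constraint does not apply.
Since no island is crossed, the inverse ordering is licensed alongside surface scope.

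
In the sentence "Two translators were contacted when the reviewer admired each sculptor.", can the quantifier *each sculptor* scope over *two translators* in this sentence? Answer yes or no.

The target quantifier *each sculptor* is part of the adjunct clause *when the reviewer admired each sculptor*.
Scope out of an adjunct clause is unavailable: QR respects the adjunct-island constraint.
So *each sculptor* cannot raise high enough to outscope *two translators*; only the surface ordering *two translators* > *each sculptor* is available.

No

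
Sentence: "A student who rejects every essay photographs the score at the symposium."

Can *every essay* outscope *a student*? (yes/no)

No

*every essay* is embedded in the relative clause *who rejects every essay*.
The relative clause forms an island for QR, so the quantifier is confined to the head noun's restrictor.
There is no licit LF on which *every essay* c-commands *a student*.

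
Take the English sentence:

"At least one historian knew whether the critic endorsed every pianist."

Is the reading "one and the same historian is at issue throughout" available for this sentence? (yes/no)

The described interpretation is the *at least one historian* > *every pianist* scoping.
Surface scope (*at least one historian* > *every pianist*) is always derivable; islands only block QR, not in-situ interpretation.

Yes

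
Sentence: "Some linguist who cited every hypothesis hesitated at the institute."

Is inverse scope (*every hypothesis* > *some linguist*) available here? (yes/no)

Structurally, *every hypothesis* is inside the relative clause *who cited every hypothesis*.
QR out of a relative clause is ruled out by the relative-clause island constraint.
*every hypothesis* is confined to the island and cannot take scope over *some linguist*.

No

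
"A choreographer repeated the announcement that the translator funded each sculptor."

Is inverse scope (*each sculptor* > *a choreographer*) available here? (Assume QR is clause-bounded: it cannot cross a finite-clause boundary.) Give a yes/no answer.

*each sculptor* is embedded in the complex NP *the announcement that the translator funded each sculptor*.
The complex NP is opaque for QR — the quantifier is frozen inside the noun's complement.
*each sculptor* is confined to the island and cannot take scope over *a choreographer*.

No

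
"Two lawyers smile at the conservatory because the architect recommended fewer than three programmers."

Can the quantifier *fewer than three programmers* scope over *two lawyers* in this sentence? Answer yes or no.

Structurally, *fewer than three programmers* is inside the adjunct clause *because the architect recommended fewer than three programmers*.
Adverbial clauses are not L-marked, so they are barriers for QR — the quantifier cannot escape the adjunct.
Hence only narrow scope for *fewer than three programmers* (under *two lawyers*) survives.

No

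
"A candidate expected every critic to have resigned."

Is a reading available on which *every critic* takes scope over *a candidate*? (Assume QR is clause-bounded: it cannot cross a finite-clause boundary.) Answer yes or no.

Yes

The ECM infinitive is scope-transparent — *every critic* is free to raise above *a candidate*.
No island intervenes, so both surface and inverse scope are derivable.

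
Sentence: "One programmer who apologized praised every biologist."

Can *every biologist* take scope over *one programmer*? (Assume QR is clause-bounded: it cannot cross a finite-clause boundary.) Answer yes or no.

Yes

*every biologist* is a matrix argument; only *one programmer* is modified by the relative clause *who apologized*, so the RC island is irrelevant to the target quantifier.
QR within a single clause is free, so the lower quantifier may take scope over the higher one.
The sentence is scopally ambiguous between *one programmer* > *every biologist* and *every biologist* > *one programmer*.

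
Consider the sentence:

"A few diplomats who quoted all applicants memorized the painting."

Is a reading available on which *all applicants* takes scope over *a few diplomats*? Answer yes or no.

No

*all applicants* is embedded in the relative clause *who quoted all applicants*.
Quantifiers inside a relative clause are trapped there; the RC boundary blocks QR.
Hence only narrow scope for *all applicants* (under *a few diplomats*) survives.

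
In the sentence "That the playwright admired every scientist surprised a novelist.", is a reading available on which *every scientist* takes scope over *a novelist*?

*every scientist* sits inside the sentential subject *that the playwright admired every scientist*.
Clausal subjects are scope islands; QR from inside the subject into the matrix is barred.
So the wide-scope reading for *every scientist* is blocked.

No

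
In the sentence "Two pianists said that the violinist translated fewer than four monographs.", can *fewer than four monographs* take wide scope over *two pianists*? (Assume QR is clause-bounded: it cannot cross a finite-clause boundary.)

No

The target quantifier *fewer than four monographs* is part of the finite complement clause *that the violinist translated fewer than four monographs*.
Under clause-bounded QR, a quantifier in an embedded finite clause cannot raise into the matrix clause.
Hence only narrow scope for *fewer than four monographs* (under *two pianists*) survives.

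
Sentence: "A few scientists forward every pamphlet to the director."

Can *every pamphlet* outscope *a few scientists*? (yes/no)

Yes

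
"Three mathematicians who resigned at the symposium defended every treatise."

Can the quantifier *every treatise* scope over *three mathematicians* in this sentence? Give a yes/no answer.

Yes

The RC *who resigned at the symposium* is an island, but *every treatise* is not inside it — it is the matrix object, a clausemate of *three mathematicians*.
Clause-internal QR can adjoin the lower DP above the subject, yielding the inverse reading.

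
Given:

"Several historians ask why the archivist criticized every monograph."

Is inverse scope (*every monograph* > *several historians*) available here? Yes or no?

*every monograph* is embedded in the embedded question *why the archivist criticized every monograph*.
Embedded questions are wh-islands: a quantifier inside an indirect question cannot QR into the matrix clause.
So the wide-scope reading for *every monograph* is blocked.

No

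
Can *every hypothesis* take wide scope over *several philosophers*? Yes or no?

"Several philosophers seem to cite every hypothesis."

Yes

*every hypothesis* is the object of the infinitival complement of a raising predicate; raising infinitives are transparent for QR, so the two DPs are in effect clausemates.
With no island boundary between them, the object can take inverse scope over the subject via ordinary QR within the clause.
So *every hypothesis* > *several philosophers* is among the available readings.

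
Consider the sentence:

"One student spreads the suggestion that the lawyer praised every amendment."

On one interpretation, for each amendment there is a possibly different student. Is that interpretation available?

No

The paraphrase describes the scope ordering *every amendment* > *one student*.
The target quantifier *every amendment* is part of the complex NP *the suggestion that the lawyer praised every amendment*.
Since the clause is the complement of a nominal head, the CNPC blocks scope extraction.
So the wide-scope reading for *every amendment* is blocked.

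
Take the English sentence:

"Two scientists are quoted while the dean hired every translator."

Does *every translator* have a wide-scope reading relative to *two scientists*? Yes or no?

No

*every translator* occurs within the adjunct clause *while the dean hired every translator*.
Adverbial clauses are not L-marked, so they are barriers for QR — the quantifier cannot escape the adjunct.
*every translator* is confined to the island and cannot take scope over *two scientists*.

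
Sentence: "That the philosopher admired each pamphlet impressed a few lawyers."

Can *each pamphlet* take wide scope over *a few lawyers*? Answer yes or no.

The target quantifier *each pamphlet* is part of the sentential subject *that the philosopher admired each pamphlet*.
The Sentential Subject Constraint rules out raising the quantifier out of the that-clause subject.
The ordering *each pamphlet* > *a few lawyers* is therefore underivable.

No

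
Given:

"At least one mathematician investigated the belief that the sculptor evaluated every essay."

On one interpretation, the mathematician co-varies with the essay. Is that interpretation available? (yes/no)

The paraphrase describes the scope ordering *every essay* > *at least one mathematician*.
The target quantifier *every essay* is part of the complex NP *the belief that the sculptor evaluated every essay*.
Since the clause is the complement of a nominal head, the CNPC blocks scope extraction.
*every essay* > *at least one mathematician* would require crossing that boundary, which is illicit.
(Only the surface reading survives: one fixed mathematician with respect to all the relevant essays.)

No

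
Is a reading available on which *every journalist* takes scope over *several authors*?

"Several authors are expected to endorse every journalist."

Infinitival complements of raising predicates do not block QR; *every journalist* and *several authors* are effectively clausemates.
QR within a single clause is free, so the lower quantifier may take scope over the higher one.

Yes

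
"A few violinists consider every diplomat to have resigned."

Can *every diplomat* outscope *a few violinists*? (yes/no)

Yes

*every diplomat* is an ECM subject; ECM complements are not islands, and the embedded quantifier may take matrix scope.
QR within a single clause is free, so the lower quantifier may take scope over the higher one.
So *every diplomat* > *a few violinists* is among the available readings.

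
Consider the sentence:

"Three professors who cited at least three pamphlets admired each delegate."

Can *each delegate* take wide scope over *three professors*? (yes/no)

Although the sentence contains a relative clause (*who cited at least three pamphlets*), *each delegate* is outside it, in the matrix VP.
Ordinary QR to a clause-peripheral position gives the wide-scope LF for the lower DP.

Yes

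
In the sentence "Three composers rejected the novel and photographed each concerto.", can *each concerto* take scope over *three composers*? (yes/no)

*each concerto* is embedded in one conjunct of the coordinate structure (*photographed each concerto*).
QR out of a conjunct would have to apply non-ATB, which the CSC forbids.
So *each concerto* cannot raise to a position above *three composers*.

No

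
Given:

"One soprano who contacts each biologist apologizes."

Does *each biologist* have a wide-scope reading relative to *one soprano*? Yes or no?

No

*each biologist* sits inside the relative clause *who contacts each biologist*.
Relative clauses block scope extraction: QR cannot target a position outside the modified NP.
So *each biologist* cannot raise high enough to outscope *one soprano*; only the surface ordering *one soprano* > *each biologist* is available.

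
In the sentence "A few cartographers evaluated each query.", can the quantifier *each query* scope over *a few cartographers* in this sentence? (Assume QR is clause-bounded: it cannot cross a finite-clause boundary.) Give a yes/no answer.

Both DPs are arguments of the same predicate; there is no clause or island boundary between them.
Nothing blocks QR of the lower DP to a position above the higher one, so inverse scope is available.
The sentence is scopally ambiguous between *a few cartographers* > *each query* and *each query* > *a few cartographers*.

Yes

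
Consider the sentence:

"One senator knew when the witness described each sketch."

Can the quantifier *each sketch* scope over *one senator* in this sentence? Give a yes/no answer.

No

Structurally, *each sketch* is inside the embedded question *when the witness described each sketch*.
Embedded questions are wh-islands: a quantifier inside an indirect question cannot QR into the matrix clause.
*each sketch* is confined to the island and cannot take scope over *one senator*.
(Only the surface reading survives: one fixed senator with respect to all the relevant sketches.)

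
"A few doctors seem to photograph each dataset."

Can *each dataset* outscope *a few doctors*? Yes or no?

Yes

Infinitival complements of raising predicates do not block QR; *each dataset* and *a few doctors* are effectively clausemates.
Clause-internal QR can adjoin the lower DP above the subject, yielding the inverse reading.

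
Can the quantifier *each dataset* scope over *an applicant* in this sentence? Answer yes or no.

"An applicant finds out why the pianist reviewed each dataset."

*each dataset* sits inside the embedded question *why the pianist reviewed each dataset*.
The wh-island constraint blocks QR out of an embedded interrogative.
Hence only narrow scope for *each dataset* (under *an applicant*) survives.
(Only the surface reading survives: one fixed applicant with respect to all the relevant datasets.)

No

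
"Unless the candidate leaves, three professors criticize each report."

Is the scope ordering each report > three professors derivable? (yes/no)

Yes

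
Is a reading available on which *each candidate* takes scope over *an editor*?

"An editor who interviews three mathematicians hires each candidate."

Yes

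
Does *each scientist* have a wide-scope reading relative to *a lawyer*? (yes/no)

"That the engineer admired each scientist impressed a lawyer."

*each scientist* is embedded in the sentential subject *that the engineer admired each scientist*.
The subject-island constraint blocks QR out of a clausal subject.
So the wide-scope reading for *each scientist* is blocked.

No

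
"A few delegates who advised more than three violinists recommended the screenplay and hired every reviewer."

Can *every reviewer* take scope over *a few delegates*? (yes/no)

No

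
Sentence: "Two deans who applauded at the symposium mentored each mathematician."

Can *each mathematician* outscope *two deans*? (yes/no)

*each mathematician* is a matrix argument; only *two deans* is modified by the relative clause *who applauded at the symposium*, so the RC island is irrelevant to the target quantifier.
Ordinary QR to a clause-peripheral position gives the wide-scope LF for the lower DP.

Yes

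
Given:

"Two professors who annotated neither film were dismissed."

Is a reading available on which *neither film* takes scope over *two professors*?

The DP *neither film* is contained in the relative clause *who annotated neither film*.
Relative clauses are scope islands: a quantifier cannot QR out of a relative clause to take scope in the matrix clause.
The inverse ordering *neither film* > *two professors* is therefore underivable.

No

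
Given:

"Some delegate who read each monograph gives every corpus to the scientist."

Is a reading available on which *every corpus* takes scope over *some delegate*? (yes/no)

Although the sentence contains a relative clause (*who read each monograph*), *every corpus* is outside it, in the matrix VP.
Clause-internal QR can adjoin the lower DP above the subject, yielding the inverse reading.

Yes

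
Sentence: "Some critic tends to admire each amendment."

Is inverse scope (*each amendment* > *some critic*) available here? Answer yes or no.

Raising constructions are monoclausal for scope purposes; *each amendment* is not separated from *some critic* by any island.
Since no island is crossed, the inverse ordering is licensed alongside surface scope.
Both orderings are possible: *some critic* > *each amendment* and *each amendment* > *some critic*.

Yes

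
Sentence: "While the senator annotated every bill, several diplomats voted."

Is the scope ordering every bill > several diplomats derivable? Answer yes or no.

The target quantifier *every bill* is part of the adjunct clause *while the senator annotated every bill*.
Since the clause is an adjunct (not a complement), the Adjunct Condition blocks QR across its edge.
So the wide-scope reading for *every bill* is blocked.

No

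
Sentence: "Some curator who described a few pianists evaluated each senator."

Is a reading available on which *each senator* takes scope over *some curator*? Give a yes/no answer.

Yes

*each senator* is a matrix argument; only *some curator* is modified by the relative clause *who described a few pianists*, so the RC island is irrelevant to the target quantifier.
No island intervenes, so both surface and inverse scope are derivable.
Both orderings are possible: *some curator* > *each senator* and *each senator* > *some curator*.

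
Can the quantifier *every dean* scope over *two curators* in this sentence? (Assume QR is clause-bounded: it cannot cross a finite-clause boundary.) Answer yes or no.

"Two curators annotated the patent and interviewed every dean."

*every dean* sits inside one conjunct of the coordinate structure (*interviewed every dean*).
The Coordinate Structure Constraint blocks movement (including QR) out of a single conjunct.
There is no licit LF on which *every dean* c-commands *two curators*.

No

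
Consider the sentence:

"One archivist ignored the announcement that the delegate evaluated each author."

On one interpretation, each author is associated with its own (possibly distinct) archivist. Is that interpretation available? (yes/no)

This is the *each author* > *one archivist* reading.
*each author* is embedded in the complex NP *the announcement that the delegate evaluated each author*.
Noun-complement clauses are scope islands (the Complex NP Constraint): a quantifier inside one cannot scope into the matrix.
So *each author* cannot raise to a position above *one archivist*.

No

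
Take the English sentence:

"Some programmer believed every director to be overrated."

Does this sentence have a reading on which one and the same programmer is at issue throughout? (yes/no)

Yes

The paraphrase describes the scope ordering *some programmer* > *every director*.
Nothing needs to raise for *some programmer* > *every director*, so no island constraint is at stake.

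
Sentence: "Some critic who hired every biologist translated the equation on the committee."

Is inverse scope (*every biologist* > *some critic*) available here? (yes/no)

Structurally, *every biologist* is inside the relative clause *who hired every biologist*.
A relative clause is a scope island — quantifier raising cannot cross its boundary.
So the wide-scope reading for *every biologist* is blocked.

No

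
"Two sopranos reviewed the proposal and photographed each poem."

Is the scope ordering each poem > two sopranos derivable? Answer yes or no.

*each poem* is embedded in one conjunct of the coordinate structure (*photographed each poem*).
Asymmetric QR out of one conjunct violates the Coordinate Structure Constraint.
So the wide-scope reading for *each poem* is blocked.

No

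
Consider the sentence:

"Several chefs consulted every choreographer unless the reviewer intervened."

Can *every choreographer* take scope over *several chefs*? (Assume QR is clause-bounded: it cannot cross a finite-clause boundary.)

Yes

The adjunct clause does not contain *every choreographer*, which is the matrix object.
Nothing blocks QR of the lower DP to a position above the higher one, so inverse scope is available.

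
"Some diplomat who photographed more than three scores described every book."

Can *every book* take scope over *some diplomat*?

Yes

*every book* is a matrix argument; only *some diplomat* is modified by the relative clause *who photographed more than three scores*, so the RC island is irrelevant to the target quantifier.
Clause-internal QR can adjoin the lower DP above the subject, yielding the inverse reading.
So *every book* > *some diplomat* is among the available readings.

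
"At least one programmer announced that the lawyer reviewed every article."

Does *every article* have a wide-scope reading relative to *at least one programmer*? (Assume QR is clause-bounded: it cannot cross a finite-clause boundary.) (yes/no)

No

Structurally, *every article* is inside the finite complement clause *that the lawyer reviewed every article*.
With QR restricted to its own tensed clause, the embedded quantifier cannot reach a matrix scope position.
So the wide-scope reading for *every article* is blocked.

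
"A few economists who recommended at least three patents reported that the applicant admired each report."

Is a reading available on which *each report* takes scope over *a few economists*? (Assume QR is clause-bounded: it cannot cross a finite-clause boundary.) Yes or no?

No

*each report* sits inside the finite complement clause *that the applicant admired each report*.
With QR restricted to its own tensed clause, the embedded quantifier cannot reach a matrix scope position.
So the wide-scope reading for *each report* is blocked.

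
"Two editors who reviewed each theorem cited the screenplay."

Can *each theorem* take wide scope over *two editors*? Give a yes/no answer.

The target quantifier *each theorem* is part of the relative clause *who reviewed each theorem*.
Quantifiers inside a relative clause are trapped there; the RC boundary blocks QR.
There is no licit LF on which *each theorem* c-commands *two editors*.

No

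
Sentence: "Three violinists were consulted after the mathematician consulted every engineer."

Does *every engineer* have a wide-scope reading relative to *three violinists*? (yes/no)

The DP *every engineer* is contained in the adjunct clause *after the mathematician consulted every engineer*.
Since the clause is an adjunct (not a complement), the Adjunct Condition blocks QR across its edge.
Hence only narrow scope for *every engineer* (under *three violinists*) survives.

No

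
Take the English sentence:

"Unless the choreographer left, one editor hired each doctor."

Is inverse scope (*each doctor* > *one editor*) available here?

Yes

The adjunct island is irrelevant here — *each doctor* and *one editor* are both in the matrix clause.
QR within a single clause is free, so the lower quantifier may take scope over the higher one.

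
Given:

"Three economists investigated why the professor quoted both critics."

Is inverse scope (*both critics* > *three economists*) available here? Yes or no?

No

*both critics* occurs within the embedded question *why the professor quoted both critics*.
Embedded wh-clauses are opaque for QR, so the quantifier stays inside the question.
There is no licit LF on which *both critics* c-commands *three economists*.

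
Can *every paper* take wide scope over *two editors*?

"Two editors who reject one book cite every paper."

Although the sentence contains a relative clause (*who reject one book*), *every paper* is outside it, in the matrix VP.
Nothing blocks QR of the lower DP to a position above the higher one, so inverse scope is available.

Yes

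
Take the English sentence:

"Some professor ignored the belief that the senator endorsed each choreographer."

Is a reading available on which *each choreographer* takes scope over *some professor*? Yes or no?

*each choreographer* is embedded in the complex NP *the belief that the senator endorsed each choreographer*.
Since the clause is the complement of a nominal head, the CNPC blocks scope extraction.
There is no licit LF on which *each choreographer* c-commands *some professor*.

No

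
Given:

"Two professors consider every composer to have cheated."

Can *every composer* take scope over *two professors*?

Yes

This is an ECM construction: *every composer* is the infinitival subject, Case-marked by the matrix verb, and the infinitive is transparent for QR.
Ordinary QR to a clause-peripheral position gives the wide-scope LF for the lower DP.
The sentence is scopally ambiguous between *two professors* > *every composer* and *every composer* > *two professors*.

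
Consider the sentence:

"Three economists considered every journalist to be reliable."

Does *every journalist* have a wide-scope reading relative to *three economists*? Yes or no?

Yes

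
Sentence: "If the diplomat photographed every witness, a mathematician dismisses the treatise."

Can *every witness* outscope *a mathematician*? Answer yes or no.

The DP *every witness* is contained in the adjunct clause *if the diplomat photographed every witness*.
Since the clause is an adjunct (not a complement), the Adjunct Condition blocks QR across its edge.
The ordering *every witness* > *a mathematician* is therefore underivable.

No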